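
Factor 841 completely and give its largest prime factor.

841 = 29 · 29
29 = 29 · 1
So 841 = 29^2; the largest prime factor is 29.

29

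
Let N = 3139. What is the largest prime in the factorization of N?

73

3139 = 43 · 73
73 is prime.
So 3139 = 43 · 73; the largest prime factor is 73.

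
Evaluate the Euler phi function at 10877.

Factor: 10877 = 73 · 149.
φ(10877) = (73−1) · (149−1) = 72 · 148 = 10656.

10656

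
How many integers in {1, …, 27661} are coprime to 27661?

Factor: 27661 = 139 · 199.
φ(27661) = (139−1) · (199−1) = 138 · 198 = 27324.

27324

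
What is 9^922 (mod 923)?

9^1 ≡ 9 (mod 923)
9^2 ≡ 9^2 = 81 ≡ 81 (mod 923)
9^4 ≡ 81^2 = 6561 ≡ 100 (mod 923)
9^8 ≡ 100^2 = 10000 ≡ 770 (mod 923)
9^16 ≡ 770^2 = 592900 ≡ 334 (mod 923)
9^32 ≡ 334^2 = 111556 ≡ 796 (mod 923)
9^64 ≡ 796^2 = 633616 ≡ 438 (mod 923)
9^128 ≡ 438^2 = 191844 ≡ 783 (mod 923)
9^256 ≡ 783^2 = 613089 ≡ 217 (mod 923)
9^512 ≡ 217^2 = 47089 ≡ 16 (mod 923)
922 = 512 + 256 + 128 + 16 + 8 + 2 in binary powers of 2.
So 9^922 ≡ 16 · 217 · 783 · 334 · 770 · 81 ≡ 178 (mod 923).
Since 178 ≠ 1, base 9 is a Fermat witness: 923 is composite.

178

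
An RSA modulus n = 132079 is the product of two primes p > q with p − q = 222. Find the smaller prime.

269

Since p = q + 222, we have 132079 = q(q + 222), so q² + 222q − 132079 = 0.
Discriminant: 222² + 4·132079 = 49284 + 528316 = 577600; √577600 = 760.
q = (−222 + 760)/2 = 269, and p = q + 222 = 491.
Check: 269 · 491 = 132079.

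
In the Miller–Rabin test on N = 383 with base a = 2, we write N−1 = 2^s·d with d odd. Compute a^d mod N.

1

383 − 1 = 382 = 2^1 · 191, so d = 191.
2^1 ≡ 2 (mod 383)
2^2 ≡ 2^2 = 4 ≡ 4 (mod 383)
2^4 ≡ 4^2 = 16 ≡ 16 (mod 383)
2^8 ≡ 16^2 = 256 ≡ 256 (mod 383)
2^16 ≡ 256^2 = 65536 ≡ 43 (mod 383)
2^32 ≡ 43^2 = 1849 ≡ 317 (mod 383)
2^64 ≡ 317^2 = 100489 ≡ 143 (mod 383)
2^128 ≡ 143^2 = 20449 ≡ 150 (mod 383)
191 = 128 + 32 + 16 + 8 + 4 + 2 + 1 in binary powers of 2.
So 2^191 ≡ 150 · 317 · 43 · 256 · 16 · 4 · 2 ≡ 1 (mod 383).
Since 2^d ≡ 1 (mod 383), base 2 does not prove 383 composite.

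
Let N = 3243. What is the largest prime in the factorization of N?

3243 = 3 · 1081
1081 = 23 · 47
47 is prime.
So 3243 = 3 · 23 · 47; the largest prime factor is 47.

47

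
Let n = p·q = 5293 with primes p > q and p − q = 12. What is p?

79

Since p = q + 12, we have 5293 = q(q + 12), so q² + 12q − 5293 = 0.
Discriminant: 12² + 4·5293 = 144 + 21172 = 21316; √21316 = 146.
q = (−12 + 146)/2 = 67, and p = q + 12 = 79.
Check: 67 · 79 = 5293.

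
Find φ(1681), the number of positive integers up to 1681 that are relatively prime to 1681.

1640

Factor: 1681 = 41^2.
φ(1681) = 41^1·(41−1) = 1640.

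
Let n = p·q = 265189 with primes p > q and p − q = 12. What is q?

509

Since p = q + 12, we have 265189 = q(q + 12), so q² + 12q − 265189 = 0.
Discriminant: 12² + 4·265189 = 144 + 1060756 = 1060900; √1060900 = 1030.
q = (−12 + 1030)/2 = 509, and p = q + 12 = 521.
Check: 509 · 521 = 265189.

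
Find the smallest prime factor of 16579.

59

16579 is odd.
Digit sum 28, not divisible by 3.
Ends in 9: not divisible by 5.
7: 16579 = 7·2368 + 3
11: 16579 = 11·1507 + 2
13: 16579 = 13·1275 + 4
17: 16579 = 17·975 + 4
19: 16579 = 19·872 + 11
23: 16579 = 23·720 + 19
29: 16579 = 29·571 + 20
31: 16579 = 31·534 + 25
37: 16579 = 37·448 + 3
41: 16579 = 41·404 + 15
43: 16579 = 43·385 + 24
47: 16579 = 47·352 + 35
53: 16579 = 53·312 + 43
59: 16579 = 59·281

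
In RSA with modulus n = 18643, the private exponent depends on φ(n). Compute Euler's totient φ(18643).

18360

Factor: 18643 = 103 · 181.
φ(18643) = (103−1) · (181−1) = 102 · 180 = 18360.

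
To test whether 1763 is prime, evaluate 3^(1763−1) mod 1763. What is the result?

583

3^1 ≡ 3 (mod 1763)
3^2 ≡ 3^2 = 9 ≡ 9 (mod 1763)
3^4 ≡ 9^2 = 81 ≡ 81 (mod 1763)
3^8 ≡ 81^2 = 6561 ≡ 1272 (mod 1763)
3^16 ≡ 1272^2 = 1617984 ≡ 1313 (mod 1763)
3^32 ≡ 1313^2 = 1723969 ≡ 1518 (mod 1763)
3^64 ≡ 1518^2 = 2304324 ≡ 83 (mod 1763)
3^128 ≡ 83^2 = 6889 ≡ 1600 (mod 1763)
3^256 ≡ 1600^2 = 2560000 ≡ 124 (mod 1763)
3^512 ≡ 124^2 = 15376 ≡ 1272 (mod 1763)
3^1024 ≡ 1272^2 = 1617984 ≡ 1313 (mod 1763)
1762 = 1024 + 512 + 128 + 64 + 32 + 2 in binary powers of 2.
So 3^1762 ≡ 1313 · 1272 · 1600 · 83 · 1518 · 9 ≡ 583 (mod 1763).
Since 583 ≠ 1, base 3 is a Fermat witness: 1763 is composite.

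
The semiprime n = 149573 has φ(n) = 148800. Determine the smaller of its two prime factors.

φ(n) = (p−1)(q−1) = n − (p+q) + 1, so p + q = 149573 − 148800 + 1 = 774.
p and q are the roots of t² − 774t + 149573 = 0.
Discriminant: 774² − 4·149573 = 599076 − 598292 = 784; √784 = 28.
q = (774 − 28)/2 = 373, p = (774 + 28)/2 = 401.
Check: 373 · 401 = 149573.

373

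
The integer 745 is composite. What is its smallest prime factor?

745 is odd.
Digit sum 16, not divisible by 3.
Ends in 5: divisible by 5.

5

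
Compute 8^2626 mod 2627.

2564

8^1 ≡ 8 (mod 2627)
8^2 ≡ 8^2 = 64 ≡ 64 (mod 2627)
8^4 ≡ 64^2 = 4096 ≡ 1469 (mod 2627)
8^8 ≡ 1469^2 = 2157961 ≡ 1194 (mod 2627)
8^16 ≡ 1194^2 = 1425636 ≡ 1802 (mod 2627)
8^32 ≡ 1802^2 = 3247204 ≡ 232 (mod 2627)
8^64 ≡ 232^2 = 53824 ≡ 1284 (mod 2627)
8^128 ≡ 1284^2 = 1648656 ≡ 1527 (mod 2627)
8^256 ≡ 1527^2 = 2331729 ≡ 1580 (mod 2627)
8^512 ≡ 1580^2 = 2496400 ≡ 750 (mod 2627)
8^1024 ≡ 750^2 = 562500 ≡ 322 (mod 2627)
8^2048 ≡ 322^2 = 103684 ≡ 1231 (mod 2627)
2626 = 2048 + 512 + 64 + 2 in binary powers of 2.
So 8^2626 ≡ 1231 · 750 · 1284 · 64 ≡ 2564 (mod 2627).
Since 2564 ≠ 1, base 8 is a Fermat witness: 2627 is composite.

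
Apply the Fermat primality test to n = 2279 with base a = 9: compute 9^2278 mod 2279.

702

9^1 ≡ 9 (mod 2279)
9^2 ≡ 9^2 = 81 ≡ 81 (mod 2279)
9^4 ≡ 81^2 = 6561 ≡ 2003 (mod 2279)
9^8 ≡ 2003^2 = 4012009 ≡ 969 (mod 2279)
9^16 ≡ 969^2 = 938961 ≡ 13 (mod 2279)
9^32 ≡ 13^2 = 169 ≡ 169 (mod 2279)
9^64 ≡ 169^2 = 28561 ≡ 1213 (mod 2279)
9^128 ≡ 1213^2 = 1471369 ≡ 1414 (mod 2279)
9^256 ≡ 1414^2 = 1999396 ≡ 713 (mod 2279)
9^512 ≡ 713^2 = 508369 ≡ 152 (mod 2279)
9^1024 ≡ 152^2 = 23104 ≡ 314 (mod 2279)
9^2048 ≡ 314^2 = 98596 ≡ 599 (mod 2279)
2278 = 2048 + 128 + 64 + 32 + 4 + 2 in binary powers of 2.
So 9^2278 ≡ 599 · 1414 · 1213 · 169 · 2003 · 81 ≡ 702 (mod 2279).
Since 702 ≠ 1, base 9 is a Fermat witness: 2279 is composite.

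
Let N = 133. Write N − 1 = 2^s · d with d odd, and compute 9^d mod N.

133 − 1 = 132 = 2^2 · 33, so d = 33.
9^1 ≡ 9 (mod 133)
9^2 ≡ 9^2 = 81 ≡ 81 (mod 133)
9^4 ≡ 81^2 = 6561 ≡ 44 (mod 133)
9^8 ≡ 44^2 = 1936 ≡ 74 (mod 133)
9^16 ≡ 74^2 = 5476 ≡ 23 (mod 133)
9^32 ≡ 23^2 = 529 ≡ 130 (mod 133)
33 = 32 + 1 in binary powers of 2.
So 9^33 ≡ 130 · 9 ≡ 106 (mod 133).
Squaring chain: 106 → 64; never reaches −1, so base 9 is a Miller–Rabin witness that 133 is composite.

106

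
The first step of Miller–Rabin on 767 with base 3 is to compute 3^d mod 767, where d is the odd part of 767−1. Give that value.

139

767 − 1 = 766 = 2^1 · 383, so d = 383.
3^1 ≡ 3 (mod 767)
3^2 ≡ 3^2 = 9 ≡ 9 (mod 767)
3^4 ≡ 9^2 = 81 ≡ 81 (mod 767)
3^8 ≡ 81^2 = 6561 ≡ 425 (mod 767)
3^16 ≡ 425^2 = 180625 ≡ 380 (mod 767)
3^32 ≡ 380^2 = 144400 ≡ 204 (mod 767)
3^64 ≡ 204^2 = 41616 ≡ 198 (mod 767)
3^128 ≡ 198^2 = 39204 ≡ 87 (mod 767)
3^256 ≡ 87^2 = 7569 ≡ 666 (mod 767)
383 = 256 + 64 + 32 + 16 + 8 + 4 + 2 + 1 in binary powers of 2.
So 3^383 ≡ 666 · 198 · 204 · 380 · 425 · 81 · 9 · 3 ≡ 139 (mod 767).
Squaring chain: 139; never reaches −1, so base 3 is a Miller–Rabin witness that 767 is composite.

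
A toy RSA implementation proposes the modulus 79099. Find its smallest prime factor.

79099 is odd.
Digit sum 34, not divisible by 3.
Ends in 9: not divisible by 5.
7: 79099 = 7·11299 + 6
11: 79099 = 11·7190 + 9
13: 79099 = 13·6084 + 7
17: 79099 = 17·4652 + 15
19: 79099 = 19·4163 + 2
23: 79099 = 23·3439 + 2
29: 79099 = 29·2727 + 16
31: 79099 = 31·2551 + 18
37: 79099 = 37·2137 + 30
41: 79099 = 41·1929 + 10
43: 79099 = 43·1839 + 22
47: 79099 = 47·1682 + 45
53: 79099 = 53·1492 + 23
59: 79099 = 59·1340 + 39
61: 79099 = 61·1296 + 43
67: 79099 = 67·1180 + 39
71: 79099 = 71·1114 + 5
73: 79099 = 73·1083 + 40
79: 79099 = 79·1001 + 20
83: 79099 = 83·953

83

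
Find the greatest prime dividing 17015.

83

17015 = 5 · 3403
3403 = 41 · 83
83 is prime.
So 17015 = 5 · 41 · 83; the largest prime factor is 83.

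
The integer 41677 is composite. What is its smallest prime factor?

41677 is odd.
Digit sum 25, not divisible by 3.
Ends in 7: not divisible by 5.
7: 41677 = 7·5953 + 6
11: 41677 = 11·3788 + 9
13: 41677 = 13·3205 + 12
17: 41677 = 17·2451 + 10
19: 41677 = 19·2193 + 10
23: 41677 = 23·1812 + 1
29: 41677 = 29·1437 + 4
31: 41677 = 31·1344 + 13
37: 41677 = 37·1126 + 15
41: 41677 = 41·1016 + 21
43: 41677 = 43·969 + 10
47: 41677 = 47·886 + 35
53: 41677 = 53·786 + 19
59: 41677 = 59·706 + 23
61: 41677 = 61·683 + 14
67: 41677 = 67·622 + 3
71: 41677 = 71·587

71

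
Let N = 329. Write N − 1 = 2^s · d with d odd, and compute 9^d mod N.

130

329 − 1 = 328 = 2^3 · 41, so d = 41.
9^1 ≡ 9 (mod 329)
9^2 ≡ 9^2 = 81 ≡ 81 (mod 329)
9^4 ≡ 81^2 = 6561 ≡ 310 (mod 329)
9^8 ≡ 310^2 = 96100 ≡ 32 (mod 329)
9^16 ≡ 32^2 = 1024 ≡ 37 (mod 329)
9^32 ≡ 37^2 = 1369 ≡ 53 (mod 329)
41 = 32 + 8 + 1 in binary powers of 2.
So 9^41 ≡ 53 · 32 · 9 ≡ 130 (mod 329).
Squaring chain: 130 → 121 → 165; never reaches −1, so base 9 is a Miller–Rabin witness that 329 is composite.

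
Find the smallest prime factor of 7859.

7859 is odd.
Digit sum 29, not divisible by 3.
Ends in 9: not divisible by 5.
7: 7859 = 7·1122 + 5
11: 7859 = 11·714 + 5
13: 7859 = 13·604 + 7
17: 7859 = 17·462 + 5
19: 7859 = 19·413 + 12
23: 7859 = 23·341 + 16
29: 7859 = 29·271

29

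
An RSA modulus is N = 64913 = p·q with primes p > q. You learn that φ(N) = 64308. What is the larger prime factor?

467

φ(n) = (p−1)(q−1) = n − (p+q) + 1, so p + q = 64913 − 64308 + 1 = 606.
p and q are the roots of t² − 606t + 64913 = 0.
Discriminant: 606² − 4·64913 = 367236 − 259652 = 107584; √107584 = 328.
q = (606 − 328)/2 = 139, p = (606 + 328)/2 = 467.
Check: 139 · 467 = 64913.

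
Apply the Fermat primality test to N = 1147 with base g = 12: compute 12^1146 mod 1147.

12^1 ≡ 12 (mod 1147)
12^2 ≡ 12^2 = 144 ≡ 144 (mod 1147)
12^4 ≡ 144^2 = 20736 ≡ 90 (mod 1147)
12^8 ≡ 90^2 = 8100 ≡ 71 (mod 1147)
12^16 ≡ 71^2 = 5041 ≡ 453 (mod 1147)
12^32 ≡ 453^2 = 205209 ≡ 1043 (mod 1147)
12^64 ≡ 1043^2 = 1087849 ≡ 493 (mod 1147)
12^128 ≡ 493^2 = 243049 ≡ 1032 (mod 1147)
12^256 ≡ 1032^2 = 1065024 ≡ 608 (mod 1147)
12^512 ≡ 608^2 = 369664 ≡ 330 (mod 1147)
12^1024 ≡ 330^2 = 108900 ≡ 1082 (mod 1147)
1146 = 1024 + 64 + 32 + 16 + 8 + 2 in binary powers of 2.
So 12^1146 ≡ 1082 · 493 · 1043 · 453 · 71 · 144 ≡ 1025 (mod 1147).
Since 1025 ≠ 1, base 12 is a Fermat witness: 1147 is composite.

1025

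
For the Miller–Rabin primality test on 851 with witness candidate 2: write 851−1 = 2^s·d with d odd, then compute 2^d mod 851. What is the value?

851 − 1 = 850 = 2^1 · 425, so d = 425.
2^1 ≡ 2 (mod 851)
2^2 ≡ 2^2 = 4 ≡ 4 (mod 851)
2^4 ≡ 4^2 = 16 ≡ 16 (mod 851)
2^8 ≡ 16^2 = 256 ≡ 256 (mod 851)
2^16 ≡ 256^2 = 65536 ≡ 9 (mod 851)
2^32 ≡ 9^2 = 81 ≡ 81 (mod 851)
2^64 ≡ 81^2 = 6561 ≡ 604 (mod 851)
2^128 ≡ 604^2 = 364816 ≡ 588 (mod 851)
2^256 ≡ 588^2 = 345744 ≡ 238 (mod 851)
425 = 256 + 128 + 32 + 8 + 1 in binary powers of 2.
So 2^425 ≡ 238 · 588 · 81 · 256 · 2 ≡ 542 (mod 851).
Squaring chain: 542; never reaches −1, so base 2 is a Miller–Rabin witness that 851 is composite.

542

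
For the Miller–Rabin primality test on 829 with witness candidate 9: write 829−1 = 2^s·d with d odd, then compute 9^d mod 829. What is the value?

829 − 1 = 828 = 2^2 · 207, so d = 207.
9^1 ≡ 9 (mod 829)
9^2 ≡ 9^2 = 81 ≡ 81 (mod 829)
9^4 ≡ 81^2 = 6561 ≡ 758 (mod 829)
9^8 ≡ 758^2 = 574564 ≡ 67 (mod 829)
9^16 ≡ 67^2 = 4489 ≡ 344 (mod 829)
9^32 ≡ 344^2 = 118336 ≡ 618 (mod 829)
9^64 ≡ 618^2 = 381924 ≡ 584 (mod 829)
9^128 ≡ 584^2 = 341056 ≡ 337 (mod 829)
207 = 128 + 64 + 8 + 4 + 2 + 1 in binary powers of 2.
So 9^207 ≡ 337 · 584 · 67 · 758 · 81 · 9 ≡ 1 (mod 829).
Since 9^d ≡ 1 (mod 829), base 9 does not prove 829 composite.

1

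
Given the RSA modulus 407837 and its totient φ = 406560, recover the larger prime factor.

φ(n) = (p−1)(q−1) = n − (p+q) + 1, so p + q = 407837 − 406560 + 1 = 1278.
p and q are the roots of t² − 1278t + 407837 = 0.
Discriminant: 1278² − 4·407837 = 1633284 − 1631348 = 1936; √1936 = 44.
q = (1278 − 44)/2 = 617, p = (1278 + 44)/2 = 661.
Check: 617 · 661 = 407837.

661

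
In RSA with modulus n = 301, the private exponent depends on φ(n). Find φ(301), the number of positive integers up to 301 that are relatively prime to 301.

Factor: 301 = 7 · 43.
φ(301) = (7−1) · (43−1) = 6 · 42 = 252.

252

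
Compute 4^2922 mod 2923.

4^1 ≡ 4 (mod 2923)
4^2 ≡ 4^2 = 16 ≡ 16 (mod 2923)
4^4 ≡ 16^2 = 256 ≡ 256 (mod 2923)
4^8 ≡ 256^2 = 65536 ≡ 1230 (mod 2923)
4^16 ≡ 1230^2 = 1512900 ≡ 1709 (mod 2923)
4^32 ≡ 1709^2 = 2920681 ≡ 604 (mod 2923)
4^64 ≡ 604^2 = 364816 ≡ 2364 (mod 2923)
4^128 ≡ 2364^2 = 5588496 ≡ 2643 (mod 2923)
4^256 ≡ 2643^2 = 6985449 ≡ 2402 (mod 2923)
4^512 ≡ 2402^2 = 5769604 ≡ 2525 (mod 2923)
4^1024 ≡ 2525^2 = 6375625 ≡ 562 (mod 2923)
4^2048 ≡ 562^2 = 315844 ≡ 160 (mod 2923)
2922 = 2048 + 512 + 256 + 64 + 32 + 8 + 2 in binary powers of 2.
So 4^2922 ≡ 160 · 2525 · 2402 · 2364 · 604 · 1230 · 16 ≡ 100 (mod 2923).
Since 100 ≠ 1, base 4 is a Fermat witness: 2923 is composite.

100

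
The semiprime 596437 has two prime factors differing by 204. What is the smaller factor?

Since p = q + 204, we have 596437 = q(q + 204), so q² + 204q − 596437 = 0.
Discriminant: 204² + 4·596437 = 41616 + 2385748 = 2427364; √2427364 = 1558.
q = (−204 + 1558)/2 = 677, and p = q + 204 = 881.
Check: 677 · 881 = 596437.

677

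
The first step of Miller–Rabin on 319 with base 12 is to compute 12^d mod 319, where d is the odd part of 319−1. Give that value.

319 − 1 = 318 = 2^1 · 159, so d = 159.
12^1 ≡ 12 (mod 319)
12^2 ≡ 12^2 = 144 ≡ 144 (mod 319)
12^4 ≡ 144^2 = 20736 ≡ 1 (mod 319)
12^8 ≡ 1^2 = 1 ≡ 1 (mod 319)
12^16 ≡ 1^2 = 1 ≡ 1 (mod 319)
12^32 ≡ 1^2 = 1 ≡ 1 (mod 319)
12^64 ≡ 1^2 = 1 ≡ 1 (mod 319)
12^128 ≡ 1^2 = 1 ≡ 1 (mod 319)
159 = 128 + 16 + 8 + 4 + 2 + 1 in binary powers of 2.
So 12^159 ≡ 1 · 1 · 1 · 1 · 144 · 12 ≡ 133 (mod 319).
Squaring chain: 133; never reaches −1, so base 12 is a Miller–Rabin witness that 319 is composite.

133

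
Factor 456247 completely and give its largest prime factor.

59

456247 = 11 · 41477
41477 = 19 · 2183
2183 = 37 · 59
59 is prime.
So 456247 = 11 · 19 · 37 · 59; the largest prime factor is 59.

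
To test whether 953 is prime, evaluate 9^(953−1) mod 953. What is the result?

1

9^1 ≡ 9 (mod 953)
9^2 ≡ 9^2 = 81 ≡ 81 (mod 953)
9^4 ≡ 81^2 = 6561 ≡ 843 (mod 953)
9^8 ≡ 843^2 = 710649 ≡ 664 (mod 953)
9^16 ≡ 664^2 = 440896 ≡ 610 (mod 953)
9^32 ≡ 610^2 = 372100 ≡ 430 (mod 953)
9^64 ≡ 430^2 = 184900 ≡ 18 (mod 953)
9^128 ≡ 18^2 = 324 ≡ 324 (mod 953)
9^256 ≡ 324^2 = 104976 ≡ 146 (mod 953)
9^512 ≡ 146^2 = 21316 ≡ 350 (mod 953)
952 = 512 + 256 + 128 + 32 + 16 + 8 in binary powers of 2.
So 9^952 ≡ 350 · 146 · 324 · 430 · 610 · 664 ≡ 1 (mod 953).
Since the result is 1, base 9 gives no evidence that 953 is composite.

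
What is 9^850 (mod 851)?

9^1 ≡ 9 (mod 851)
9^2 ≡ 9^2 = 81 ≡ 81 (mod 851)
9^4 ≡ 81^2 = 6561 ≡ 604 (mod 851)
9^8 ≡ 604^2 = 364816 ≡ 588 (mod 851)
9^16 ≡ 588^2 = 345744 ≡ 238 (mod 851)
9^32 ≡ 238^2 = 56644 ≡ 478 (mod 851)
9^64 ≡ 478^2 = 228484 ≡ 416 (mod 851)
9^128 ≡ 416^2 = 173056 ≡ 303 (mod 851)
9^256 ≡ 303^2 = 91809 ≡ 752 (mod 851)
9^512 ≡ 752^2 = 565504 ≡ 440 (mod 851)
850 = 512 + 256 + 64 + 16 + 2 in binary powers of 2.
So 9^850 ≡ 440 · 752 · 416 · 238 · 81 ≡ 752 (mod 851).
Since 752 ≠ 1, base 9 is a Fermat witness: 851 is composite.

752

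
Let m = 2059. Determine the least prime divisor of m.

29

2059 is odd.
Digit sum 16, not divisible by 3.
Ends in 9: not divisible by 5.
7: 2059 = 7·294 + 1
11: 2059 = 11·187 + 2
13: 2059 = 13·158 + 5
17: 2059 = 17·121 + 2
19: 2059 = 19·108 + 7
23: 2059 = 23·89 + 12
29: 2059 = 29·71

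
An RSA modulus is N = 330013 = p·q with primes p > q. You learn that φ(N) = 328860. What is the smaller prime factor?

φ(n) = (p−1)(q−1) = n − (p+q) + 1, so p + q = 330013 − 328860 + 1 = 1154.
p and q are the roots of t² − 1154t + 330013 = 0.
Discriminant: 1154² − 4·330013 = 1331716 − 1320052 = 11664; √11664 = 108.
q = (1154 − 108)/2 = 523, p = (1154 + 108)/2 = 631.
Check: 523 · 631 = 330013.

523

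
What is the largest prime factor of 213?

213 = 3 · 71
71 is prime.
So 213 = 3 · 71; the largest prime factor is 71.

71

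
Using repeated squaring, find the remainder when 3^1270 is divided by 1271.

893

3^1 ≡ 3 (mod 1271)
3^2 ≡ 3^2 = 9 ≡ 9 (mod 1271)
3^4 ≡ 9^2 = 81 ≡ 81 (mod 1271)
3^8 ≡ 81^2 = 6561 ≡ 206 (mod 1271)
3^16 ≡ 206^2 = 42436 ≡ 493 (mod 1271)
3^32 ≡ 493^2 = 243049 ≡ 288 (mod 1271)
3^64 ≡ 288^2 = 82944 ≡ 329 (mod 1271)
3^128 ≡ 329^2 = 108241 ≡ 206 (mod 1271)
3^256 ≡ 206^2 = 42436 ≡ 493 (mod 1271)
3^512 ≡ 493^2 = 243049 ≡ 288 (mod 1271)
3^1024 ≡ 288^2 = 82944 ≡ 329 (mod 1271)
1270 = 1024 + 128 + 64 + 32 + 16 + 4 + 2 in binary powers of 2.
So 3^1270 ≡ 329 · 206 · 329 · 288 · 493 · 81 · 9 ≡ 893 (mod 1271).
Since 893 ≠ 1, base 3 is a Fermat witness: 1271 is composite.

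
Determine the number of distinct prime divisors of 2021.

2

2021 = 43 · 47
2021 = 43 · 47, which has 2 distinct prime factors.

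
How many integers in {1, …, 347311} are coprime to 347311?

329280

Factor: 347311 = 41 · 43 · 197.
φ(347311) = (41−1) · (43−1) · (197−1) = 40 · 42 · 196 = 329280.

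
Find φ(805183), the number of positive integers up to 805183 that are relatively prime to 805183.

Factor: 805183 = 83 · 89 · 109.
φ(805183) = (83−1) · (89−1) · (109−1) = 82 · 88 · 108 = 779328.

779328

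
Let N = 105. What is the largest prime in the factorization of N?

7

105 = 3 · 35
35 = 5 · 7
7 is prime.
So 105 = 3 · 5 · 7; the largest prime factor is 7.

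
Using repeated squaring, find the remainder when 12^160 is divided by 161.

9

12^1 ≡ 12 (mod 161)
12^2 ≡ 12^2 = 144 ≡ 144 (mod 161)
12^4 ≡ 144^2 = 20736 ≡ 128 (mod 161)
12^8 ≡ 128^2 = 16384 ≡ 123 (mod 161)
12^16 ≡ 123^2 = 15129 ≡ 156 (mod 161)
12^32 ≡ 156^2 = 24336 ≡ 25 (mod 161)
12^64 ≡ 25^2 = 625 ≡ 142 (mod 161)
12^128 ≡ 142^2 = 20164 ≡ 39 (mod 161)
160 = 128 + 32 in binary powers of 2.
So 12^160 ≡ 39 · 25 ≡ 9 (mod 161).
Since 9 ≠ 1, base 12 is a Fermat witness: 161 is composite.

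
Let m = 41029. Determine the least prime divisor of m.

41029 is odd.
Digit sum 16, not divisible by 3.
Ends in 9: not divisible by 5.
7: 41029 = 7·5861 + 2
11: 41029 = 11·3729 + 10
13: 41029 = 13·3156 + 1
17: 41029 = 17·2413 + 8
19: 41029 = 19·2159 + 8
23: 41029 = 23·1783 + 20
29: 41029 = 29·1414 + 23
31: 41029 = 31·1323 + 16
37: 41029 = 37·1108 + 33
41: 41029 = 41·1000 + 29
43: 41029 = 43·954 + 7
47: 41029 = 47·872 + 45
53: 41029 = 53·774 + 7
59: 41029 = 59·695 + 24
61: 41029 = 61·672 + 37
67: 41029 = 67·612 + 25
71: 41029 = 71·577 + 62
73: 41029 = 73·562 + 3
79: 41029 = 79·519 + 28
83: 41029 = 83·494 + 27
89: 41029 = 89·461

89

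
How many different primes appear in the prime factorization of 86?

86 = 2 · 43
86 = 2 · 43, which has 2 distinct prime factors.

2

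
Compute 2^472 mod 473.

422

2^1 ≡ 2 (mod 473)
2^2 ≡ 2^2 = 4 ≡ 4 (mod 473)
2^4 ≡ 4^2 = 16 ≡ 16 (mod 473)
2^8 ≡ 16^2 = 256 ≡ 256 (mod 473)
2^16 ≡ 256^2 = 65536 ≡ 262 (mod 473)
2^32 ≡ 262^2 = 68644 ≡ 59 (mod 473)
2^64 ≡ 59^2 = 3481 ≡ 170 (mod 473)
2^128 ≡ 170^2 = 28900 ≡ 47 (mod 473)
2^256 ≡ 47^2 = 2209 ≡ 317 (mod 473)
472 = 256 + 128 + 64 + 16 + 8 in binary powers of 2.
So 2^472 ≡ 317 · 47 · 170 · 262 · 256 ≡ 422 (mod 473).
Since 422 ≠ 1, base 2 is a Fermat witness: 473 is composite.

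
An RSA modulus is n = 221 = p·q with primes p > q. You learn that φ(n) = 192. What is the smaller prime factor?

13

φ(n) = (p−1)(q−1) = n − (p+q) + 1, so p + q = 221 − 192 + 1 = 30.
p and q are the roots of t² − 30t + 221 = 0.
Discriminant: 30² − 4·221 = 900 − 884 = 16; √16 = 4.
q = (30 − 4)/2 = 13, p = (30 + 4)/2 = 17.
Check: 13 · 17 = 221.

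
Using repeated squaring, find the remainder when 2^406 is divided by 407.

284

2^1 ≡ 2 (mod 407)
2^2 ≡ 2^2 = 4 ≡ 4 (mod 407)
2^4 ≡ 4^2 = 16 ≡ 16 (mod 407)
2^8 ≡ 16^2 = 256 ≡ 256 (mod 407)
2^16 ≡ 256^2 = 65536 ≡ 9 (mod 407)
2^32 ≡ 9^2 = 81 ≡ 81 (mod 407)
2^64 ≡ 81^2 = 6561 ≡ 49 (mod 407)
2^128 ≡ 49^2 = 2401 ≡ 366 (mod 407)
2^256 ≡ 366^2 = 133956 ≡ 53 (mod 407)
406 = 256 + 128 + 16 + 4 + 2 in binary powers of 2.
So 2^406 ≡ 53 · 366 · 9 · 16 · 4 ≡ 284 (mod 407).
Since 284 ≠ 1, base 2 is a Fermat witness: 407 is composite.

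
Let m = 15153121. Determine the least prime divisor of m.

73

15153121 is odd.
Digit sum 19, not divisible by 3.
Ends in 1: not divisible by 5.
7: 15153121 = 7·2164731 + 4
11: 15153121 = 11·1377556 + 5
13: 15153121 = 13·1165624 + 9
17: 15153121 = 17·891360 + 1
19: 15153121 = 19·797532 + 13
23: 15153121 = 23·658831 + 8
29: 15153121 = 29·522521 + 12
31: 15153121 = 31·488810 + 11
37: 15153121 = 37·409543 + 30
41: 15153121 = 41·369588 + 13
43: 15153121 = 43·352398 + 7
47: 15153121 = 47·322406 + 39
53: 15153121 = 53·285907 + 50
59: 15153121 = 59·256832 + 33
61: 15153121 = 61·248411 + 50
67: 15153121 = 67·226165 + 66
71: 15153121 = 71·213424 + 17
73: 15153121 = 73·207577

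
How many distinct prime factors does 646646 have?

646646 = 2 · 323323
323323 = 7 · 46189
46189 = 11 · 4199
4199 = 13 · 323
323 = 17 · 19
646646 = 2 · 7 · 11 · 13 · 17 · 19, which has 6 distinct prime factors.

6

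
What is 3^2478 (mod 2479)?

3^1 ≡ 3 (mod 2479)
3^2 ≡ 3^2 = 9 ≡ 9 (mod 2479)
3^4 ≡ 9^2 = 81 ≡ 81 (mod 2479)
3^8 ≡ 81^2 = 6561 ≡ 1603 (mod 2479)
3^16 ≡ 1603^2 = 2569609 ≡ 1365 (mod 2479)
3^32 ≡ 1365^2 = 1863225 ≡ 1496 (mod 2479)
3^64 ≡ 1496^2 = 2238016 ≡ 1958 (mod 2479)
3^128 ≡ 1958^2 = 3833764 ≡ 1230 (mod 2479)
3^256 ≡ 1230^2 = 1512900 ≡ 710 (mod 2479)
3^512 ≡ 710^2 = 504100 ≡ 863 (mod 2479)
3^1024 ≡ 863^2 = 744769 ≡ 1069 (mod 2479)
3^2048 ≡ 1069^2 = 1142761 ≡ 2421 (mod 2479)
2478 = 2048 + 256 + 128 + 32 + 8 + 4 + 2 in binary powers of 2.
So 3^2478 ≡ 2421 · 710 · 1230 · 1496 · 1603 · 81 · 9 ≡ 2452 (mod 2479).
Since 2452 ≠ 1, base 3 is a Fermat witness: 2479 is composite.

2452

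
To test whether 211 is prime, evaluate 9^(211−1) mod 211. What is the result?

1

9^1 ≡ 9 (mod 211)
9^2 ≡ 9^2 = 81 ≡ 81 (mod 211)
9^4 ≡ 81^2 = 6561 ≡ 20 (mod 211)
9^8 ≡ 20^2 = 400 ≡ 189 (mod 211)
9^16 ≡ 189^2 = 35721 ≡ 62 (mod 211)
9^32 ≡ 62^2 = 3844 ≡ 46 (mod 211)
9^64 ≡ 46^2 = 2116 ≡ 6 (mod 211)
9^128 ≡ 6^2 = 36 ≡ 36 (mod 211)
210 = 128 + 64 + 16 + 2 in binary powers of 2.
So 9^210 ≡ 36 · 6 · 62 · 81 ≡ 1 (mod 211).
Since the result is 1, base 9 gives no evidence that 211 is composite.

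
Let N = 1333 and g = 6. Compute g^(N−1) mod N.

1

6^1 ≡ 6 (mod 1333)
6^2 ≡ 6^2 = 36 ≡ 36 (mod 1333)
6^4 ≡ 36^2 = 1296 ≡ 1296 (mod 1333)
6^8 ≡ 1296^2 = 1679616 ≡ 36 (mod 1333)
6^16 ≡ 36^2 = 1296 ≡ 1296 (mod 1333)
6^32 ≡ 1296^2 = 1679616 ≡ 36 (mod 1333)
6^64 ≡ 36^2 = 1296 ≡ 1296 (mod 1333)
6^128 ≡ 1296^2 = 1679616 ≡ 36 (mod 1333)
6^256 ≡ 36^2 = 1296 ≡ 1296 (mod 1333)
6^512 ≡ 1296^2 = 1679616 ≡ 36 (mod 1333)
6^1024 ≡ 36^2 = 1296 ≡ 1296 (mod 1333)
1332 = 1024 + 256 + 32 + 16 + 4 in binary powers of 2.
So 6^1332 ≡ 1296 · 1296 · 36 · 1296 · 1296 ≡ 1 (mod 1333).
Since the result is 1, base 6 gives no evidence that 1333 is composite.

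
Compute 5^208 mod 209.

5^1 ≡ 5 (mod 209)
5^2 ≡ 5^2 = 25 ≡ 25 (mod 209)
5^4 ≡ 25^2 = 625 ≡ 207 (mod 209)
5^8 ≡ 207^2 = 42849 ≡ 4 (mod 209)
5^16 ≡ 4^2 = 16 ≡ 16 (mod 209)
5^32 ≡ 16^2 = 256 ≡ 47 (mod 209)
5^64 ≡ 47^2 = 2209 ≡ 119 (mod 209)
5^128 ≡ 119^2 = 14161 ≡ 158 (mod 209)
208 = 128 + 64 + 16 in binary powers of 2.
So 5^208 ≡ 158 · 119 · 16 ≡ 81 (mod 209).
Since 81 ≠ 1, base 5 is a Fermat witness: 209 is composite.

81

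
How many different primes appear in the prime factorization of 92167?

92167 = 37 · 2491
2491 = 47 · 53
92167 = 37 · 47 · 53, which has 3 distinct prime factors.

3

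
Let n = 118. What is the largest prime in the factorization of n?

59

118 = 2 · 59
59 is prime.
So 118 = 2 · 59; the largest prime factor is 59.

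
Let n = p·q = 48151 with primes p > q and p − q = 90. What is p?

Since p = q + 90, we have 48151 = q(q + 90), so q² + 90q − 48151 = 0.
Discriminant: 90² + 4·48151 = 8100 + 192604 = 200704; √200704 = 448.
q = (−90 + 448)/2 = 179, and p = q + 90 = 269.
Check: 179 · 269 = 48151.

269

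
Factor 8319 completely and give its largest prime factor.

59

8319 = 3 · 2773
2773 = 47 · 59
59 is prime.
So 8319 = 3 · 47 · 59; the largest prime factor is 59.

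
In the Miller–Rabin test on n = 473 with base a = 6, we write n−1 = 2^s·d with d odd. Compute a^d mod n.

473 − 1 = 472 = 2^3 · 59, so d = 59.
6^1 ≡ 6 (mod 473)
6^2 ≡ 6^2 = 36 ≡ 36 (mod 473)
6^4 ≡ 36^2 = 1296 ≡ 350 (mod 473)
6^8 ≡ 350^2 = 122500 ≡ 466 (mod 473)
6^16 ≡ 466^2 = 217156 ≡ 49 (mod 473)
6^32 ≡ 49^2 = 2401 ≡ 36 (mod 473)
59 = 32 + 16 + 8 + 2 + 1 in binary powers of 2.
So 6^59 ≡ 36 · 49 · 466 · 36 · 6 ≡ 79 (mod 473).
Squaring chain: 79 → 92 → 423; never reaches −1, so base 6 is a Miller–Rabin witness that 473 is composite.

79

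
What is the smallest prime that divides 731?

17

731 is odd.
Digit sum 11, not divisible by 3.
Ends in 1: not divisible by 5.
7: 731 = 7·104 + 3
11: 731 = 11·66 + 5
13: 731 = 13·56 + 3
17: 731 = 17·43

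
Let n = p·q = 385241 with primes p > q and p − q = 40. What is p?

Since p = q + 40, we have 385241 = q(q + 40), so q² + 40q − 385241 = 0.
Discriminant: 40² + 4·385241 = 1600 + 1540964 = 1542564; √1542564 = 1242.
q = (−40 + 1242)/2 = 601, and p = q + 40 = 641.
Check: 601 · 641 = 385241.

641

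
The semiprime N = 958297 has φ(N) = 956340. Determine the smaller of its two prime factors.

967

φ(n) = (p−1)(q−1) = n − (p+q) + 1, so p + q = 958297 − 956340 + 1 = 1958.
p and q are the roots of t² − 1958t + 958297 = 0.
Discriminant: 1958² − 4·958297 = 3833764 − 3833188 = 576; √576 = 24.
q = (1958 − 24)/2 = 967, p = (1958 + 24)/2 = 991.
Check: 967 · 991 = 958297.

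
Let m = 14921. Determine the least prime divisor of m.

43

14921 is odd.
Digit sum 17, not divisible by 3.
Ends in 1: not divisible by 5.
7: 14921 = 7·2131 + 4
11: 14921 = 11·1356 + 5
13: 14921 = 13·1147 + 10
17: 14921 = 17·877 + 12
19: 14921 = 19·785 + 6
23: 14921 = 23·648 + 17
29: 14921 = 29·514 + 15
31: 14921 = 31·481 + 10
37: 14921 = 37·403 + 10
41: 14921 = 41·363 + 38
43: 14921 = 43·347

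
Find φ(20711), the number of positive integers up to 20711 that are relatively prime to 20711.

20424

Factor: 20711 = 139 · 149.
φ(20711) = (139−1) · (149−1) = 138 · 148 = 20424.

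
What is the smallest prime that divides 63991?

89

63991 is odd.
Digit sum 28, not divisible by 3.
Ends in 1: not divisible by 5.
7: 63991 = 7·9141 + 4
11: 63991 = 11·5817 + 4
13: 63991 = 13·4922 + 5
17: 63991 = 17·3764 + 3
19: 63991 = 19·3367 + 18
23: 63991 = 23·2782 + 5
29: 63991 = 29·2206 + 17
31: 63991 = 31·2064 + 7
37: 63991 = 37·1729 + 18
41: 63991 = 41·1560 + 31
43: 63991 = 43·1488 + 7
47: 63991 = 47·1361 + 24
53: 63991 = 53·1207 + 20
59: 63991 = 59·1084 + 35
61: 63991 = 61·1049 + 2
67: 63991 = 67·955 + 6
71: 63991 = 71·901 + 20
73: 63991 = 73·876 + 43
79: 63991 = 79·810 + 1
83: 63991 = 83·770 + 81
89: 63991 = 89·719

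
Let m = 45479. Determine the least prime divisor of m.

45479 is odd.
Digit sum 29, not divisible by 3.
Ends in 9: not divisible by 5.
7: 45479 = 7·6497

7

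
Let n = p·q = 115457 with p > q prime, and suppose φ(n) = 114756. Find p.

φ(n) = (p−1)(q−1) = n − (p+q) + 1, so p + q = 115457 − 114756 + 1 = 702.
p and q are the roots of t² − 702t + 115457 = 0.
Discriminant: 702² − 4·115457 = 492804 − 461828 = 30976; √30976 = 176.
q = (702 − 176)/2 = 263, p = (702 + 176)/2 = 439.
Check: 263 · 439 = 115457.

439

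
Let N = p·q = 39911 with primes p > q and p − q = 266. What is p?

373

Since p = q + 266, we have 39911 = q(q + 266), so q² + 266q − 39911 = 0.
Discriminant: 266² + 4·39911 = 70756 + 159644 = 230400; √230400 = 480.
q = (−266 + 480)/2 = 107, and p = q + 266 = 373.
Check: 107 · 373 = 39911.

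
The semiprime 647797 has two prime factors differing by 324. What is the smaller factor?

Since p = q + 324, we have 647797 = q(q + 324), so q² + 324q − 647797 = 0.
Discriminant: 324² + 4·647797 = 104976 + 2591188 = 2696164; √2696164 = 1642.
q = (−324 + 1642)/2 = 659, and p = q + 324 = 983.
Check: 659 · 983 = 647797.

659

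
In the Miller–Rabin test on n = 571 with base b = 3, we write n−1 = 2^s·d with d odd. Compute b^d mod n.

570

571 − 1 = 570 = 2^1 · 285, so d = 285.
3^1 ≡ 3 (mod 571)
3^2 ≡ 3^2 = 9 ≡ 9 (mod 571)
3^4 ≡ 9^2 = 81 ≡ 81 (mod 571)
3^8 ≡ 81^2 = 6561 ≡ 280 (mod 571)
3^16 ≡ 280^2 = 78400 ≡ 173 (mod 571)
3^32 ≡ 173^2 = 29929 ≡ 237 (mod 571)
3^64 ≡ 237^2 = 56169 ≡ 211 (mod 571)
3^128 ≡ 211^2 = 44521 ≡ 554 (mod 571)
3^256 ≡ 554^2 = 306916 ≡ 289 (mod 571)
285 = 256 + 16 + 8 + 4 + 1 in binary powers of 2.
So 3^285 ≡ 289 · 173 · 280 · 81 · 3 ≡ 570 (mod 571).
Since 3^d ≡ 570 (mod 571), base 3 does not prove 571 composite.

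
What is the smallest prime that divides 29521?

53

29521 is odd.
Digit sum 19, not divisible by 3.
Ends in 1: not divisible by 5.
7: 29521 = 7·4217 + 2
11: 29521 = 11·2683 + 8
13: 29521 = 13·2270 + 11
17: 29521 = 17·1736 + 9
19: 29521 = 19·1553 + 14
23: 29521 = 23·1283 + 12
29: 29521 = 29·1017 + 28
31: 29521 = 31·952 + 9
37: 29521 = 37·797 + 32
41: 29521 = 41·720 + 1
43: 29521 = 43·686 + 23
47: 29521 = 47·628 + 5
53: 29521 = 53·557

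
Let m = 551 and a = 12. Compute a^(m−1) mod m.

463

12^1 ≡ 12 (mod 551)
12^2 ≡ 12^2 = 144 ≡ 144 (mod 551)
12^4 ≡ 144^2 = 20736 ≡ 349 (mod 551)
12^8 ≡ 349^2 = 121801 ≡ 30 (mod 551)
12^16 ≡ 30^2 = 900 ≡ 349 (mod 551)
12^32 ≡ 349^2 = 121801 ≡ 30 (mod 551)
12^64 ≡ 30^2 = 900 ≡ 349 (mod 551)
12^128 ≡ 349^2 = 121801 ≡ 30 (mod 551)
12^256 ≡ 30^2 = 900 ≡ 349 (mod 551)
12^512 ≡ 349^2 = 121801 ≡ 30 (mod 551)
550 = 512 + 32 + 4 + 2 in binary powers of 2.
So 12^550 ≡ 30 · 30 · 349 · 144 ≡ 463 (mod 551).
Since 463 ≠ 1, base 12 is a Fermat witness: 551 is composite.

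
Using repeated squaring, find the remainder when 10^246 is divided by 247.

235

10^1 ≡ 10 (mod 247)
10^2 ≡ 10^2 = 100 ≡ 100 (mod 247)
10^4 ≡ 100^2 = 10000 ≡ 120 (mod 247)
10^8 ≡ 120^2 = 14400 ≡ 74 (mod 247)
10^16 ≡ 74^2 = 5476 ≡ 42 (mod 247)
10^32 ≡ 42^2 = 1764 ≡ 35 (mod 247)
10^64 ≡ 35^2 = 1225 ≡ 237 (mod 247)
10^128 ≡ 237^2 = 56169 ≡ 100 (mod 247)
246 = 128 + 64 + 32 + 16 + 4 + 2 in binary powers of 2.
So 10^246 ≡ 100 · 237 · 35 · 42 · 120 · 100 ≡ 235 (mod 247).
Since 235 ≠ 1, base 10 is a Fermat witness: 247 is composite.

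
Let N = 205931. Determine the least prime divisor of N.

205931 is odd.
Digit sum 20, not divisible by 3.
Ends in 1: not divisible by 5.
7: 205931 = 7·29418 + 5
11: 205931 = 11·18721

11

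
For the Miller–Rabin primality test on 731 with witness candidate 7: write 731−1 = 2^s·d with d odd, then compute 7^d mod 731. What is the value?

295

731 − 1 = 730 = 2^1 · 365, so d = 365.
7^1 ≡ 7 (mod 731)
7^2 ≡ 7^2 = 49 ≡ 49 (mod 731)
7^4 ≡ 49^2 = 2401 ≡ 208 (mod 731)
7^8 ≡ 208^2 = 43264 ≡ 135 (mod 731)
7^16 ≡ 135^2 = 18225 ≡ 681 (mod 731)
7^32 ≡ 681^2 = 463761 ≡ 307 (mod 731)
7^64 ≡ 307^2 = 94249 ≡ 681 (mod 731)
7^128 ≡ 681^2 = 463761 ≡ 307 (mod 731)
7^256 ≡ 307^2 = 94249 ≡ 681 (mod 731)
365 = 256 + 64 + 32 + 8 + 4 + 1 in binary powers of 2.
So 7^365 ≡ 681 · 681 · 307 · 135 · 208 · 7 ≡ 295 (mod 731).
Squaring chain: 295; never reaches −1, so base 7 is a Miller–Rabin witness that 731 is composite.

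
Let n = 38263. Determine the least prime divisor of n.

83

38263 is odd.
Digit sum 22, not divisible by 3.
Ends in 3: not divisible by 5.
7: 38263 = 7·5466 + 1
11: 38263 = 11·3478 + 5
13: 38263 = 13·2943 + 4
17: 38263 = 17·2250 + 13
19: 38263 = 19·2013 + 16
23: 38263 = 23·1663 + 14
29: 38263 = 29·1319 + 12
31: 38263 = 31·1234 + 9
37: 38263 = 37·1034 + 5
41: 38263 = 41·933 + 10
43: 38263 = 43·889 + 36
47: 38263 = 47·814 + 5
53: 38263 = 53·721 + 50
59: 38263 = 59·648 + 31
61: 38263 = 61·627 + 16
67: 38263 = 67·571 + 6
71: 38263 = 71·538 + 65
73: 38263 = 73·524 + 11
79: 38263 = 79·484 + 27
83: 38263 = 83·461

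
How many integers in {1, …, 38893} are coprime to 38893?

34848

Factor: 38893 = 19 · 23 · 89.
φ(38893) = (19−1) · (23−1) · (89−1) = 18 · 22 · 88 = 34848.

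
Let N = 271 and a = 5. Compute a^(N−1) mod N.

5^1 ≡ 5 (mod 271)
5^2 ≡ 5^2 = 25 ≡ 25 (mod 271)
5^4 ≡ 25^2 = 625 ≡ 83 (mod 271)
5^8 ≡ 83^2 = 6889 ≡ 114 (mod 271)
5^16 ≡ 114^2 = 12996 ≡ 259 (mod 271)
5^32 ≡ 259^2 = 67081 ≡ 144 (mod 271)
5^64 ≡ 144^2 = 20736 ≡ 140 (mod 271)
5^128 ≡ 140^2 = 19600 ≡ 88 (mod 271)
5^256 ≡ 88^2 = 7744 ≡ 156 (mod 271)
270 = 256 + 8 + 4 + 2 in binary powers of 2.
So 5^270 ≡ 156 · 114 · 83 · 25 ≡ 1 (mod 271).
Since the result is 1, base 5 gives no evidence that 271 is composite.

1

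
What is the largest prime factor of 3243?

3243 = 3 · 1081
1081 = 23 · 47
47 is prime.
So 3243 = 3 · 23 · 47; the largest prime factor is 47.

47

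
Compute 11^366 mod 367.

1

11^1 ≡ 11 (mod 367)
11^2 ≡ 11^2 = 121 ≡ 121 (mod 367)
11^4 ≡ 121^2 = 14641 ≡ 328 (mod 367)
11^8 ≡ 328^2 = 107584 ≡ 53 (mod 367)
11^16 ≡ 53^2 = 2809 ≡ 240 (mod 367)
11^32 ≡ 240^2 = 57600 ≡ 348 (mod 367)
11^64 ≡ 348^2 = 121104 ≡ 361 (mod 367)
11^128 ≡ 361^2 = 130321 ≡ 36 (mod 367)
11^256 ≡ 36^2 = 1296 ≡ 195 (mod 367)
366 = 256 + 64 + 32 + 8 + 4 + 2 in binary powers of 2.
So 11^366 ≡ 195 · 361 · 348 · 53 · 328 · 121 ≡ 1 (mod 367).
Since the result is 1, base 11 gives no evidence that 367 is composite.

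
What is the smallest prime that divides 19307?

43

19307 is odd.
Digit sum 20, not divisible by 3.
Ends in 7: not divisible by 5.
7: 19307 = 7·2758 + 1
11: 19307 = 11·1755 + 2
13: 19307 = 13·1485 + 2
17: 19307 = 17·1135 + 12
19: 19307 = 19·1016 + 3
23: 19307 = 23·839 + 10
29: 19307 = 29·665 + 22
31: 19307 = 31·622 + 25
37: 19307 = 37·521 + 30
41: 19307 = 41·470 + 37
43: 19307 = 43·449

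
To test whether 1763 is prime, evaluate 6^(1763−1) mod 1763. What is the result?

6^1 ≡ 6 (mod 1763)
6^2 ≡ 6^2 = 36 ≡ 36 (mod 1763)
6^4 ≡ 36^2 = 1296 ≡ 1296 (mod 1763)
6^8 ≡ 1296^2 = 1679616 ≡ 1240 (mod 1763)
6^16 ≡ 1240^2 = 1537600 ≡ 264 (mod 1763)
6^32 ≡ 264^2 = 69696 ≡ 939 (mod 1763)
6^64 ≡ 939^2 = 881721 ≡ 221 (mod 1763)
6^128 ≡ 221^2 = 48841 ≡ 1240 (mod 1763)
6^256 ≡ 1240^2 = 1537600 ≡ 264 (mod 1763)
6^512 ≡ 264^2 = 69696 ≡ 939 (mod 1763)
6^1024 ≡ 939^2 = 881721 ≡ 221 (mod 1763)
1762 = 1024 + 512 + 128 + 64 + 32 + 2 in binary powers of 2.
So 6^1762 ≡ 221 · 939 · 1240 · 221 · 939 · 36 ≡ 651 (mod 1763).
Since 651 ≠ 1, base 6 is a Fermat witness: 1763 is composite.

651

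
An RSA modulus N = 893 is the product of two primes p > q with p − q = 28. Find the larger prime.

Since p = q + 28, we have 893 = q(q + 28), so q² + 28q − 893 = 0.
Discriminant: 28² + 4·893 = 784 + 3572 = 4356; √4356 = 66.
q = (−28 + 66)/2 = 19, and p = q + 28 = 47.
Check: 19 · 47 = 893.

47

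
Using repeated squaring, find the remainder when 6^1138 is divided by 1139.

6^1 ≡ 6 (mod 1139)
6^2 ≡ 6^2 = 36 ≡ 36 (mod 1139)
6^4 ≡ 36^2 = 1296 ≡ 157 (mod 1139)
6^8 ≡ 157^2 = 24649 ≡ 730 (mod 1139)
6^16 ≡ 730^2 = 532900 ≡ 987 (mod 1139)
6^32 ≡ 987^2 = 974169 ≡ 324 (mod 1139)
6^64 ≡ 324^2 = 104976 ≡ 188 (mod 1139)
6^128 ≡ 188^2 = 35344 ≡ 35 (mod 1139)
6^256 ≡ 35^2 = 1225 ≡ 86 (mod 1139)
6^512 ≡ 86^2 = 7396 ≡ 562 (mod 1139)
6^1024 ≡ 562^2 = 315844 ≡ 341 (mod 1139)
1138 = 1024 + 64 + 32 + 16 + 2 in binary powers of 2.
So 6^1138 ≡ 341 · 188 · 324 · 987 · 36 ≡ 920 (mod 1139).
Since 920 ≠ 1, base 6 is a Fermat witness: 1139 is composite.

920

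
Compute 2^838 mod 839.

2^1 ≡ 2 (mod 839)
2^2 ≡ 2^2 = 4 ≡ 4 (mod 839)
2^4 ≡ 4^2 = 16 ≡ 16 (mod 839)
2^8 ≡ 16^2 = 256 ≡ 256 (mod 839)
2^16 ≡ 256^2 = 65536 ≡ 94 (mod 839)
2^32 ≡ 94^2 = 8836 ≡ 446 (mod 839)
2^64 ≡ 446^2 = 198916 ≡ 73 (mod 839)
2^128 ≡ 73^2 = 5329 ≡ 295 (mod 839)
2^256 ≡ 295^2 = 87025 ≡ 608 (mod 839)
2^512 ≡ 608^2 = 369664 ≡ 504 (mod 839)
838 = 512 + 256 + 64 + 4 + 2 in binary powers of 2.
So 2^838 ≡ 504 · 608 · 73 · 16 · 4 ≡ 1 (mod 839).
Since the result is 1, base 2 gives no evidence that 839 is composite.

1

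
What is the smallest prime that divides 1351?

7

1351 is odd.
Digit sum 10, not divisible by 3.
Ends in 1: not divisible by 5.
7: 1351 = 7·193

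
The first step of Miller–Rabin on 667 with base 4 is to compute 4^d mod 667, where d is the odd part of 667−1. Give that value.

179

667 − 1 = 666 = 2^1 · 333, so d = 333.
4^1 ≡ 4 (mod 667)
4^2 ≡ 4^2 = 16 ≡ 16 (mod 667)
4^4 ≡ 16^2 = 256 ≡ 256 (mod 667)
4^8 ≡ 256^2 = 65536 ≡ 170 (mod 667)
4^16 ≡ 170^2 = 28900 ≡ 219 (mod 667)
4^32 ≡ 219^2 = 47961 ≡ 604 (mod 667)
4^64 ≡ 604^2 = 364816 ≡ 634 (mod 667)
4^128 ≡ 634^2 = 401956 ≡ 422 (mod 667)
4^256 ≡ 422^2 = 178084 ≡ 662 (mod 667)
333 = 256 + 64 + 8 + 4 + 1 in binary powers of 2.
So 4^333 ≡ 662 · 634 · 170 · 256 · 4 ≡ 179 (mod 667).
Squaring chain: 179; never reaches −1, so base 4 is a Miller–Rabin witness that 667 is composite.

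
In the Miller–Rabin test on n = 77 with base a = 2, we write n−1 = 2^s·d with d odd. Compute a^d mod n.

72

77 − 1 = 76 = 2^2 · 19, so d = 19.
2^1 ≡ 2 (mod 77)
2^2 ≡ 2^2 = 4 ≡ 4 (mod 77)
2^4 ≡ 4^2 = 16 ≡ 16 (mod 77)
2^8 ≡ 16^2 = 256 ≡ 25 (mod 77)
2^16 ≡ 25^2 = 625 ≡ 9 (mod 77)
19 = 16 + 2 + 1 in binary powers of 2.
So 2^19 ≡ 9 · 4 · 2 ≡ 72 (mod 77).
Squaring chain: 72 → 25; never reaches −1, so base 2 is a Miller–Rabin witness that 77 is composite.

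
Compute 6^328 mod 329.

267

6^1 ≡ 6 (mod 329)
6^2 ≡ 6^2 = 36 ≡ 36 (mod 329)
6^4 ≡ 36^2 = 1296 ≡ 309 (mod 329)
6^8 ≡ 309^2 = 95481 ≡ 71 (mod 329)
6^16 ≡ 71^2 = 5041 ≡ 106 (mod 329)
6^32 ≡ 106^2 = 11236 ≡ 50 (mod 329)
6^64 ≡ 50^2 = 2500 ≡ 197 (mod 329)
6^128 ≡ 197^2 = 38809 ≡ 316 (mod 329)
6^256 ≡ 316^2 = 99856 ≡ 169 (mod 329)
328 = 256 + 64 + 8 in binary powers of 2.
So 6^328 ≡ 169 · 197 · 71 ≡ 267 (mod 329).
Since 267 ≠ 1, base 6 is a Fermat witness: 329 is composite.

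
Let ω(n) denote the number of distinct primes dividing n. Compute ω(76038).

5

76038 = 2 · 38019
38019 = 3 · 12673
12673 = 19 · 667
667 = 23 · 29
76038 = 2 · 3 · 19 · 23 · 29, which has 5 distinct prime factors.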